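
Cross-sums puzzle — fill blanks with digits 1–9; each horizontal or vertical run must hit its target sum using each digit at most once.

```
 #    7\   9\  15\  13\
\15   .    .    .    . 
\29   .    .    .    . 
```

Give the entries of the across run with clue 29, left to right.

29 in 4 cells must be {5,7,8,9}.
Only 5 fits R2C1 under both its across sum 29 and down sum 7.
R1C1 = 7 − 5 = 2 completes the 7 down.
Nothing is forced directly, so branch on R2C2, whose candidates are 7 or 8. If R2C2 = 7: then R1C2 would have to be in {1,3,4,5,6,7,8,9} for the 15 across but in {2} for the 9 down — contradiction. So R2C2 = 8.
R1C2 = 9 − 8 = 1 completes the 9 down.
No cell is forced outright now. R2C3 can only be 7 or 9 (the digits allowed by both its 29 across and its 15 down). If R2C3 = 9: then R1C3 would have to be in {3,4,5,7,8,9} for the 15 across but in {6} for the 15 down — contradiction. So R2C3 = 7.
R1C3 = 15 − 7 = 8 completes the 15 down.
R1C4 = 15 − 11 = 4 completes the 15 across.
R2C4 = 29 − 20 = 9 completes the 29 across.

5 8 7 9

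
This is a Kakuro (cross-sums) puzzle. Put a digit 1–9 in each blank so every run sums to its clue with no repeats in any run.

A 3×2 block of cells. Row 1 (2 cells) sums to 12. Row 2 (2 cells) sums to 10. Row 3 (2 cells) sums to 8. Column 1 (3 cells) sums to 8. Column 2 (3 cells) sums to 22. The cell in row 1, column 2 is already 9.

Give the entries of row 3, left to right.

1, 7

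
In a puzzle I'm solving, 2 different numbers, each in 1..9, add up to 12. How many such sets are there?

2 distinct digits from 1–9 sum between 3 and 17.
Enumerating: {3,9}, {4,8}, {5,7}.

3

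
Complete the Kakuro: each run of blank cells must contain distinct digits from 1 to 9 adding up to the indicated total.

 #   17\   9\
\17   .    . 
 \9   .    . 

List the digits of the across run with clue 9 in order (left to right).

8, 1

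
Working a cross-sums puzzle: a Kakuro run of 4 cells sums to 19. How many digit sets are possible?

4 distinct digits from 1–9 sum between 10 and 30.

11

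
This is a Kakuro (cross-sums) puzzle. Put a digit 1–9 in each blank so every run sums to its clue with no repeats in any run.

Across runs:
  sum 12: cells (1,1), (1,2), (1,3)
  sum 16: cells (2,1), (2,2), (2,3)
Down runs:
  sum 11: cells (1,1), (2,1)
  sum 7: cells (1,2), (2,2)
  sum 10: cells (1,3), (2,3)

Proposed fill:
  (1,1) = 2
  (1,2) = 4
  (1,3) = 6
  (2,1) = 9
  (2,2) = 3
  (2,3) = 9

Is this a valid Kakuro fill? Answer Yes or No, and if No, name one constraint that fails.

No — the down run (1,3)–(2,3) sums to 15, not 10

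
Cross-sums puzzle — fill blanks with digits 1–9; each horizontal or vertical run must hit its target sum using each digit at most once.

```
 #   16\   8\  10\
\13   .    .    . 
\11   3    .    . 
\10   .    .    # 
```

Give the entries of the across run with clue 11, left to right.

3 1 7

No cell is forced outright now. R2C2 can only be 1 or 2 (the digits allowed by both its 11 across and its 8 down). If R2C2 = 2: that forces R2C3 = 6, R3C2 = 1, R1C2 = 5, after which R1C3 would have to be in {1,2,6,7} for the 13 across but in {4} for the 10 down — contradiction. So R2C2 = 1.
R2C3 = 11 − 4 = 7 completes the 11 across.
R1C3 = 10 − 7 = 3 completes the 10 down.
Nothing is forced directly, so branch on R1C2, whose candidates are 2 or 4. If R1C2 = 2: that forces R1C1 = 8, after which R3C1 would have to be in {1,2,3,4,6,7,8,9} for the 10 across but in {5} for the 16 down — contradiction. So R1C2 = 4.
R1C1 = 13 − 7 = 6 completes the 13 across.
R3C1 = 16 − 9 = 7 completes the 16 down.
R3C2 = 10 − 7 = 3 completes the 10 across.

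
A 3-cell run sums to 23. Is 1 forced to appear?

The only way to make 23 from 3 distinct digits is {6,8,9}, which does not contain 1.

No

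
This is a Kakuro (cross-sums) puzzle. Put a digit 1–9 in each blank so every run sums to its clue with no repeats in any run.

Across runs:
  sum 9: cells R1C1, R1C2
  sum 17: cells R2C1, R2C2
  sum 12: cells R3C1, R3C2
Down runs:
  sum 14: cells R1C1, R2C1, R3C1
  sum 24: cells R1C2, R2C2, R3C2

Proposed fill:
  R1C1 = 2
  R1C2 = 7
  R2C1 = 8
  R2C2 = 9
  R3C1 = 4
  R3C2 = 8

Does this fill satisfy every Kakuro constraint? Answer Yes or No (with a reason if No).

Yes

Across: 2+7=9; 8+9=17; 4+8=12. Down: 2+8+4=14; 7+9+8=24. No digit repeats within any run.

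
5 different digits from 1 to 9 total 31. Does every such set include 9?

Yes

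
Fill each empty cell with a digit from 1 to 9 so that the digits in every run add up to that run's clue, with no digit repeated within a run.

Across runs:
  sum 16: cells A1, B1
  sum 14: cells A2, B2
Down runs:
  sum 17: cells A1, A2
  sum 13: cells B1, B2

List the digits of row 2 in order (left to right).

16 in 2 cells must be {7,9}; 17 in 2 cells must be {8,9}.
The 16 across and the 17 down share only 9, so A1 = 9.
B1 = 16 − 9 = 7 completes the 16 across.
A2 = 17 − 9 = 8 completes the 17 down.
B2 = 14 − 8 = 6 completes the 14 across.

8 6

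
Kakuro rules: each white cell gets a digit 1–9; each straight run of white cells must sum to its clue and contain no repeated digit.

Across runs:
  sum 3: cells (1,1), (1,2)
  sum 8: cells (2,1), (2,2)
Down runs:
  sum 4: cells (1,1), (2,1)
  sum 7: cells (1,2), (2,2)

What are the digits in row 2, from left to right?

3, 5

3 in 2 cells must be {1,2}; 4 in 2 cells must be {1,3}.
The 3 across and the 4 down share only 1, so (1,1) = 1.
(1,2) = 3 − 1 = 2 completes the 3 across.
(2,1) = 4 − 1 = 3 completes the 4 down.
(2,2) = 8 − 3 = 5 completes the 8 across.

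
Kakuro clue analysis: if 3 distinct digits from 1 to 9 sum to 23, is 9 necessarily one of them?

The only way to make 23 from 3 distinct digits is {6,8,9}, which contains 9.

Yes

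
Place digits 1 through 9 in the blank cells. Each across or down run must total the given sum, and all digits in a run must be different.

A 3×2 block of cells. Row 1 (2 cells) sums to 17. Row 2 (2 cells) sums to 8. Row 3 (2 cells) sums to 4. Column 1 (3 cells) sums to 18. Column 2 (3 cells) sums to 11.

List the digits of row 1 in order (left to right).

9 8

17 in 2 cells must be {8,9}; 4 in 2 cells must be {1,3}.
The 17 across and the 11 down share only 8, so (1,2) = 8.
Given what's placed, (3,2) must be 1 to fit the 4 across and 11 down.
(1,1) = 17 − 8 = 9 completes the 17 across.
(2,2) = 11 − 9 = 2 completes the 11 down.
(3,1) = 4 − 1 = 3 completes the 4 across.
(2,1) = 8 − 2 = 6 completes the 8 across.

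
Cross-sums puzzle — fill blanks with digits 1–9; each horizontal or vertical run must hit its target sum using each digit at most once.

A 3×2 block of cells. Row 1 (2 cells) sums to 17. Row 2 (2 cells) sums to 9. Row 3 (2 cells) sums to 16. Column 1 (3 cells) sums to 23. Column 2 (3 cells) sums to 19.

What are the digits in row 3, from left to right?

17 in 2 cells must be {8,9}; 16 in 2 cells must be {7,9}; 23 in 3 cells must be {6,8,9}.
The 16 across and the 23 down share only 9, so (3,1) = 9.
(3,2) = 16 − 9 = 7 completes the 16 across.
Given what's placed, (1,1) must be 8 to fit the 17 across and 23 down.
(1,2) = 17 − 8 = 9 completes the 17 across.
(2,1) = 23 − 17 = 6 completes the 23 down.
(2,2) = 9 − 6 = 3 completes the 9 across.

9, 7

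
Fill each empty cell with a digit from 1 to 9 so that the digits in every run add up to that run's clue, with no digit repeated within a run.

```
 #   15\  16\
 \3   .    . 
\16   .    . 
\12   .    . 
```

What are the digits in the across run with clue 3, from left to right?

2, 1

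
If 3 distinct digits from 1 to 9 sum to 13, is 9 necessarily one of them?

No

Counterexample: {1,4,8} sums to 13 without using 9.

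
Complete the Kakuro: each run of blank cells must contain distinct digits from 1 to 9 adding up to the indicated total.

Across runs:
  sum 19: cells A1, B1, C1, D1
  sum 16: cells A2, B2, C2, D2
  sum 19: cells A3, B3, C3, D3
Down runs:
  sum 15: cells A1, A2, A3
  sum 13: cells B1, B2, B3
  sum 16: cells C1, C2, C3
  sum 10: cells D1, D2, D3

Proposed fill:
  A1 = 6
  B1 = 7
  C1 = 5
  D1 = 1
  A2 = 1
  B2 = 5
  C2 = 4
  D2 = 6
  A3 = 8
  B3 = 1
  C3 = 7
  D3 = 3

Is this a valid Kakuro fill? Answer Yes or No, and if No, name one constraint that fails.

Yes

Across: 6+7+5+1=19; 1+5+4+6=16; 8+1+7+3=19. Down: 6+1+8=15; 7+5+1=13; 5+4+7=16; 1+6+3=10. No digit repeats within any run.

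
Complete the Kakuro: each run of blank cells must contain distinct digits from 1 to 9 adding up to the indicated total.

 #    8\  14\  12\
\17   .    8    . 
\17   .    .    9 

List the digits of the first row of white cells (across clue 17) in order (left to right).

6, 8, 3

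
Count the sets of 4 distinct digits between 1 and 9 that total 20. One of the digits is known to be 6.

6

4 distinct digits from 1–9 sum between 10 and 30.
Keeping only sets containing 6.
Enumerating: {1,4,6,9}, {1,5,6,8}, {2,3,6,9}, {2,4,6,8}, {2,5,6,7}, {3,4,6,7}.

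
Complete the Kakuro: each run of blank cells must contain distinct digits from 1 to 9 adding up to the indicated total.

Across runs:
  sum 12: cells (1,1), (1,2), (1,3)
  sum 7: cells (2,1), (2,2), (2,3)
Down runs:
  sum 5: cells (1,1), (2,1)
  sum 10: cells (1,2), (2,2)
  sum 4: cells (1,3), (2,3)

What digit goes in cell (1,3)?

7 in 3 cells must be {1,2,4}; 4 in 2 cells must be {1,3}.
The 7 across and the 4 down share only 1, so (2,3) = 1.
(1,3) = 4 − 1 = 3 completes the 4 down.
Nothing is forced directly, so branch on (2,1), whose candidates are 2 or 4. If (2,1) = 2: then (1,1) would have to be in {1,2,4,5,7,8} for the 12 across but in {3} for the 5 down — contradiction. So (2,1) = 4.
(1,1) = 5 − 4 = 1 completes the 5 down.
(1,2) = 12 − 4 = 8 completes the 12 across.
(2,2) = 7 − 5 = 2 completes the 7 across.

3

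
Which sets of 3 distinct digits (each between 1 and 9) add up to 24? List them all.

{7,8,9}

3 distinct digits from 1–9 sum between 6 and 24.
Only one set works: {7,8,9}.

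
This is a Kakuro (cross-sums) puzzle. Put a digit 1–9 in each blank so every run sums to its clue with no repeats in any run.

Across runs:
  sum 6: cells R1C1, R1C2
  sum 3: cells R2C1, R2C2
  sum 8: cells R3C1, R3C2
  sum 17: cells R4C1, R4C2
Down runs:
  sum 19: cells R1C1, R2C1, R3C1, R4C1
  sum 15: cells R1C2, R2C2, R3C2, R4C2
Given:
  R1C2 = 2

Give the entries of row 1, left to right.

4 2

3 in 2 cells must be {1,2}; 17 in 2 cells must be {8,9}.
R1C1 = 6 − 2 = 4 completes the 6 across.
R2C2 = 1: the only remaining digit allowed by both the 3 across and the 15 down.
R2C1 = 3 − 1 = 2 completes the 3 across.
R4C1 = 8: the only remaining digit allowed by both the 17 across and the 19 down.
R4C2 = 17 − 8 = 9 completes the 17 across.
R3C1 = 19 − 14 = 5 completes the 19 down.
R3C2 = 8 − 5 = 3 completes the 8 across.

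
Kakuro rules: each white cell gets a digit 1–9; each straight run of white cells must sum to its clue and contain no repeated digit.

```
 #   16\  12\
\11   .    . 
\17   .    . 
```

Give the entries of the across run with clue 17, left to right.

9 8

17 in 2 cells must be {8,9}; 16 in 2 cells must be {7,9}.
The 17 across and the 16 down share only 9, so R2C1 = 9.
R2C2 = 17 − 9 = 8 completes the 17 across.
R1C1 = 16 − 9 = 7 completes the 16 down.
R1C2 = 11 − 7 = 4 completes the 11 across.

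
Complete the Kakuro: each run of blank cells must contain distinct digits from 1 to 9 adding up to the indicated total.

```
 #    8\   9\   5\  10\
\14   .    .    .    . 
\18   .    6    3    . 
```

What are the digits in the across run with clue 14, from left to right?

R1C2 = 9 − 6 = 3 completes the 9 down.
R1C3 = 5 − 3 = 2 completes the 5 down.
Nothing is forced directly, so branch on R1C1, whose candidates are 1 or 5. If R1C1 = 5: that forces R1C4 = 4, after which R2C1 would have to be in {1,2,4,5,7,8} for the 18 across but in {3} for the 8 down — contradiction. So R1C1 = 1.
R1C4 = 14 − 6 = 8 completes the 14 across.
R2C1 = 8 − 1 = 7 completes the 8 down.
R2C4 = 18 − 16 = 2 completes the 18 across.

1, 3, 2, 8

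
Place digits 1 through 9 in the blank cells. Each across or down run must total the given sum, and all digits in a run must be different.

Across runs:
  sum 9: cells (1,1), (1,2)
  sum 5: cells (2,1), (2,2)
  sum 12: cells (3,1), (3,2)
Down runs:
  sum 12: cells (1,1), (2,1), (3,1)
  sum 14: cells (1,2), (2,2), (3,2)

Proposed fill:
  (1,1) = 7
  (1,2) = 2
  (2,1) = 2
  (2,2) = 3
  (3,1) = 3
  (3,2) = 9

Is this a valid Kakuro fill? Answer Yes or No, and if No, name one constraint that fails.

Across: 7+2=9; 2+3=5; 3+9=12. Down: 7+2+3=12; 2+3+9=14. No digit repeats within any run.

Yes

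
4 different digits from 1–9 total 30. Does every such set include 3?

No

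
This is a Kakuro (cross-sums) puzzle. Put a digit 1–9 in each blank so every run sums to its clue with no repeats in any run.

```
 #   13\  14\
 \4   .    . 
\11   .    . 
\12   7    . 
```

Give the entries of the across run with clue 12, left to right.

7 5

4 in 2 cells must be {1,3}.
R1C1 = 1: the only remaining digit allowed by both the 4 across and the 13 down.
R1C2 = 4 − 1 = 3 completes the 4 across.
R2C1 = 13 − 8 = 5 completes the 13 down.
R2C2 = 11 − 5 = 6 completes the 11 across.
R3C2 = 12 − 7 = 5 completes the 12 across.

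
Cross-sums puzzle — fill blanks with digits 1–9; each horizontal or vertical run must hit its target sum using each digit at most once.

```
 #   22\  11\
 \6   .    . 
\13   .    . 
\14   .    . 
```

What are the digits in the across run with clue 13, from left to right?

9 4

The 6 across and the 22 down share only 5, so R1C1 = 5.
R1C2 = 6 − 5 = 1 completes the 6 across.
Nothing is forced directly, so branch on R2C1, whose candidates are 8 or 9. If R2C1 = 8: then R2C2 would have to be in {5} for the 13 across but in {2,3,4,6,7,8} for the 11 down — contradiction. So R2C1 = 9.
R2C2 = 13 − 9 = 4 completes the 13 across.
R3C1 = 22 − 14 = 8 completes the 22 down.
R3C2 = 14 − 8 = 6 completes the 14 across.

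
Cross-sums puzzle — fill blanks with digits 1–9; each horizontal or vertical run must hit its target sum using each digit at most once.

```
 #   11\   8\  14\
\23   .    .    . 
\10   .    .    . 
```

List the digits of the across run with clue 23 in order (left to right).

8, 6, 9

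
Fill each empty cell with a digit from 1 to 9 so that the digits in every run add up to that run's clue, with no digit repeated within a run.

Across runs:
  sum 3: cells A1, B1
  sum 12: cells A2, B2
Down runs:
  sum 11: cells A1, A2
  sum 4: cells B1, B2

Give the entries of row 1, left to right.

3 in 2 cells must be {1,2}; 4 in 2 cells must be {1,3}.
The 3 across and the 11 down share only 2, so A1 = 2.
B1 = 3 − 2 = 1 completes the 3 across.
A2 = 11 − 2 = 9 completes the 11 down.
B2 = 12 − 9 = 3 completes the 12 across.

2, 1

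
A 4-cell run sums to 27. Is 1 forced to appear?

No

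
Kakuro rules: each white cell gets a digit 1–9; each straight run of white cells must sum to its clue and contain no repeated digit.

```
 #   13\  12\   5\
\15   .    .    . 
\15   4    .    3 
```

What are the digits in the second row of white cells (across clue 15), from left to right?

R1C1 = 13 − 4 = 9 completes the 13 down.
R1C3 = 5 − 3 = 2 completes the 5 down.
R2C2 = 15 − 7 = 8 completes the 15 across.
R1C2 = 15 − 11 = 4 completes the 15 across.

4 8 3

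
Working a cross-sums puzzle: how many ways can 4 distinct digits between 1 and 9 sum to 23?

4 distinct digits from 1–9 sum between 10 and 30.

9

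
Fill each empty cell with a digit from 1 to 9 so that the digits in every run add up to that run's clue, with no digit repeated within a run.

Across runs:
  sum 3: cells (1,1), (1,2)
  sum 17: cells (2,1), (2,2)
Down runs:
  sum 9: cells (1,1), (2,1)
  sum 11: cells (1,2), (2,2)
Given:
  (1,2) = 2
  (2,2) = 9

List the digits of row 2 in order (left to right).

3 in 2 cells must be {1,2}; 17 in 2 cells must be {8,9}.
(1,1) = 3 − 2 = 1 completes the 3 across.
(2,1) = 17 − 9 = 8 completes the 17 across.

8, 9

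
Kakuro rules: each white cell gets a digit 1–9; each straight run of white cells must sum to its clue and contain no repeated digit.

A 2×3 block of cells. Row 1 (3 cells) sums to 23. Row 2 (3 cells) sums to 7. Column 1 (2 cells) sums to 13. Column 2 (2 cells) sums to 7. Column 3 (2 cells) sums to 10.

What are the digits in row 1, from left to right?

9 6 8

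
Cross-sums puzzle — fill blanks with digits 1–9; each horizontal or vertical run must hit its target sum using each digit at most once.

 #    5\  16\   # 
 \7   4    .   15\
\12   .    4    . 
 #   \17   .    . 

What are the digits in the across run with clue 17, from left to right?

17 in 2 cells must be {8,9}.
R1C2 = 7 − 4 = 3 completes the 7 across.
R2C1 = 5 − 4 = 1 completes the 5 down.
R2C3 = 12 − 5 = 7 completes the 12 across.
R3C2 = 16 − 7 = 9 completes the 16 down.
R3C3 = 17 − 9 = 8 completes the 17 across.

9 8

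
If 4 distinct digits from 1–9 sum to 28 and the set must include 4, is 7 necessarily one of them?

The only way to make 28 from 4 distinct digits under that restriction is {4,7,8,9}, which contains 7.

Yes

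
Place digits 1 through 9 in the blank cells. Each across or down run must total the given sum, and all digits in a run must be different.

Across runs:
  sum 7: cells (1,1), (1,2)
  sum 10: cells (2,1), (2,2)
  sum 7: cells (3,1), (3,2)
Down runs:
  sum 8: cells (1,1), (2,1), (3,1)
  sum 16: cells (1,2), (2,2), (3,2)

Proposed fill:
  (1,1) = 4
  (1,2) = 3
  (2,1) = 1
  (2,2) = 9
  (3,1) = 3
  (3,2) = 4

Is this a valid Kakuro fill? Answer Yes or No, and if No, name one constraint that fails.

Yes

Across: 4+3=7; 1+9=10; 3+4=7. Down: 4+1+3=8; 3+9+4=16. No digit repeats within any run.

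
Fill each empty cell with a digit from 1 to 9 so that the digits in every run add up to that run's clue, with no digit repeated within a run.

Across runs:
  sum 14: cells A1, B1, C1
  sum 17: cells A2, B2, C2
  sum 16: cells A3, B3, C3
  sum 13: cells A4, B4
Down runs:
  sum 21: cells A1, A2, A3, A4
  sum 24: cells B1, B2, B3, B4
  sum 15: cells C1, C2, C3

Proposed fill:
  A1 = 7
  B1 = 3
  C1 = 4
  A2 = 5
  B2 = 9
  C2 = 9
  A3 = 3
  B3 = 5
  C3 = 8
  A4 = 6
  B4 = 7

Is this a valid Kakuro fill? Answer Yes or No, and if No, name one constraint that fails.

No — the across run A2–C2 sums to 23, not 17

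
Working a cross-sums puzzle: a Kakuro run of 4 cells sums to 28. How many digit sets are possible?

2

4 distinct digits from 1–9 sum between 10 and 30.
Enumerating: {4,7,8,9}, {5,6,8,9}.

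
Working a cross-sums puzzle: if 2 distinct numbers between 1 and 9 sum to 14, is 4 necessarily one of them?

No

Counterexample: {5,9} sums to 14 without using 4.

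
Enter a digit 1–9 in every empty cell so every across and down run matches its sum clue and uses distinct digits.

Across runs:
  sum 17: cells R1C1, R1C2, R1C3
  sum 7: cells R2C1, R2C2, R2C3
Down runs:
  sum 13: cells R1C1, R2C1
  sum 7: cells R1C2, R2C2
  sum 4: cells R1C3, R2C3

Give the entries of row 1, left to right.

7 in 3 cells must be {1,2,4}; 4 in 2 cells must be {1,3}.
The 7 across and the 13 down share only 4, so R2C1 = 4.
Given what's placed, R2C3 must be 1 to fit the 7 across and 4 down.
R1C1 = 13 − 4 = 9 completes the 13 down.
R1C3 = 4 − 1 = 3 completes the 4 down.
R2C2 = 7 − 5 = 2 completes the 7 across.
R1C2 = 17 − 12 = 5 completes the 17 across.

9 5 3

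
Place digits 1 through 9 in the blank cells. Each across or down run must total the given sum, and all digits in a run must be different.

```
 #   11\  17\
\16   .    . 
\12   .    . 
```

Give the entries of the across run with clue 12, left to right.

4, 8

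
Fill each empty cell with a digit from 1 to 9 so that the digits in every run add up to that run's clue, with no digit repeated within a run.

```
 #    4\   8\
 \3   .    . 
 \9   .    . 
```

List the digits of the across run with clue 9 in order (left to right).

3 in 2 cells must be {1,2}; 4 in 2 cells must be {1,3}.
The 3 across and the 4 down share only 1, so R1C1 = 1.
R1C2 = 3 − 1 = 2 completes the 3 across.
R2C1 = 4 − 1 = 3 completes the 4 down.
R2C2 = 9 − 3 = 6 completes the 9 across.

3, 6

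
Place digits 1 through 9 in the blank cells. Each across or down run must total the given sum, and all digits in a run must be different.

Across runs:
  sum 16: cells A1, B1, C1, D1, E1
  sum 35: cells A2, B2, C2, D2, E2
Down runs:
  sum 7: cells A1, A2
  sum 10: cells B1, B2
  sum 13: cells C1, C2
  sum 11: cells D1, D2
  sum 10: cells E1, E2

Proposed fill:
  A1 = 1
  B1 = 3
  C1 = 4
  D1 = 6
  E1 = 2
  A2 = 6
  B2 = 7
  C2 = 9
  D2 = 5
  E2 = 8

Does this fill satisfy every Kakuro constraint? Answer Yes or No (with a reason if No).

Across: 1+3+4+6+2=16; 6+7+9+5+8=35. Down: 1+6=7; 3+7=10; 4+9=13; 6+5=11; 2+8=10. No digit repeats within any run.

Yes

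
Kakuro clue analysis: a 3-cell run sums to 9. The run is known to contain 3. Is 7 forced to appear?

Counterexample: {1,3,5} sums to 9 under that restriction without using 7.

No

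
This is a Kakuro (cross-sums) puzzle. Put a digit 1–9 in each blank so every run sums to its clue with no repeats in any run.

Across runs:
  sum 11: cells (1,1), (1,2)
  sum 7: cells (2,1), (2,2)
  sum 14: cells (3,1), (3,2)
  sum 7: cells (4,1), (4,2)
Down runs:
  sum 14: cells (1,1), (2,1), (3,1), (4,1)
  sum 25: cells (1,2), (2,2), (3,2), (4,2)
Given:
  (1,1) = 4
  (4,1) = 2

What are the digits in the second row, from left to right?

3, 4

(1,2) = 11 − 4 = 7 completes the 11 across.
Given what's placed, (3,1) must be 5 to fit the 14 across and 14 down.
(3,2) = 14 − 5 = 9 completes the 14 across.
(4,2) = 7 − 2 = 5 completes the 7 across.
(2,1) = 14 − 11 = 3 completes the 14 down.
(2,2) = 7 − 3 = 4 completes the 7 across.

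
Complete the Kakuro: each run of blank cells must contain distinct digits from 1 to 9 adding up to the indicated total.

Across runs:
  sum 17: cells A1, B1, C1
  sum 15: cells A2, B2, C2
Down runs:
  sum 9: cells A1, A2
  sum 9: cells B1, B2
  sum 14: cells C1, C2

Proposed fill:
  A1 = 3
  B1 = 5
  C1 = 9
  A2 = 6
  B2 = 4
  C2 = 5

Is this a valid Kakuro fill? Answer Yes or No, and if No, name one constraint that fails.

Yes

Across: 3+5+9=17; 6+4+5=15. Down: 3+6=9; 5+4=9; 9+5=14. No digit repeats within any run.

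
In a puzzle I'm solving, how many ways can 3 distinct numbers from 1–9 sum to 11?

3 distinct digits from 1–9 sum between 6 and 24.
Enumerating: {1,2,8}, {1,3,7}, {1,4,6}, {2,3,6}, {2,4,5}.

5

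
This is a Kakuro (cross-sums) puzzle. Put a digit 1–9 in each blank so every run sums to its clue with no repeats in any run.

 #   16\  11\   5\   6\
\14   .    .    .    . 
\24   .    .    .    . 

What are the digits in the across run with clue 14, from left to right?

7 4 2 1

16 in 2 cells must be {7,9}.
Only 7 fits R1C1 under both its across sum 14 and down sum 16.
R2C1 = 16 − 7 = 9 completes the 16 down.
Nothing is forced directly, so branch on R1C2, whose candidates are 2 or 4. If R1C2 = 2: then R2C2 would have to be in {1,2,3,4,5,6,7,8} for the 24 across but in {9} for the 11 down — contradiction. So R1C2 = 4.
R2C2 = 11 − 4 = 7 completes the 11 down.
No cell is forced outright now. R2C3 can only be 2 or 3 (the digits allowed by both its 24 across and its 5 down). If R2C3 = 2: then R1C3 would have to be in {1,2} for the 14 across but in {3} for the 5 down — contradiction. So R2C3 = 3.
R1C3 = 5 − 3 = 2 completes the 5 down.
R1C4 = 14 − 13 = 1 completes the 14 across.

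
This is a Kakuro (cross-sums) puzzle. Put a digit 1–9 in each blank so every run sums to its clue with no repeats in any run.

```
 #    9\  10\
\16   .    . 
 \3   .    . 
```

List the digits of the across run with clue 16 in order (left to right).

7, 9

16 in 2 cells must be {7,9}; 3 in 2 cells must be {1,2}.
The 16 across and the 9 down share only 7, so R1C1 = 7.
R1C2 = 16 − 7 = 9 completes the 16 across.
R2C1 = 9 − 7 = 2 completes the 9 down.
R2C2 = 3 − 2 = 1 completes the 3 across.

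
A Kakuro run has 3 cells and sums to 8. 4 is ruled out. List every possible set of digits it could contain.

{1,2,5}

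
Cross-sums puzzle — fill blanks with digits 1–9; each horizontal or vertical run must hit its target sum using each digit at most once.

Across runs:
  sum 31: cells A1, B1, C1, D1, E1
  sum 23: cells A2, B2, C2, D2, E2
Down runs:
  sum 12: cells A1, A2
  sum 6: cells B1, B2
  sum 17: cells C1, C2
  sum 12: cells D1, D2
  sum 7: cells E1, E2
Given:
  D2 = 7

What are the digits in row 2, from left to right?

5 2 8 7 1

17 in 2 cells must be {8,9}.
D1 = 12 − 7 = 5 completes the 12 down.
No cell is forced outright now. B1 can only be 2 or 4 (the digits allowed by both its 31 across and its 6 down). If B1 = 2: then E1 would have to be in {7,8,9} for the 31 across but in {1,2,3,4,5,6} for the 7 down — contradiction. So B1 = 4.
Given what's placed, C1 must be 9 to fit the 31 across and 17 down.
E1 = 6: the only remaining digit allowed by both the 31 across and the 7 down.
B2 = 6 − 4 = 2 completes the 6 down.
C2 = 17 − 9 = 8 completes the 17 down.
E2 = 7 − 6 = 1 completes the 7 down.
A1 = 31 − 24 = 7 completes the 31 across.
A2 = 23 − 18 = 5 completes the 23 across.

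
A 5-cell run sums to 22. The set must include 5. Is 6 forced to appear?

No

Counterexample: {1,3,4,5,9} sums to 22 under that restriction without using 6.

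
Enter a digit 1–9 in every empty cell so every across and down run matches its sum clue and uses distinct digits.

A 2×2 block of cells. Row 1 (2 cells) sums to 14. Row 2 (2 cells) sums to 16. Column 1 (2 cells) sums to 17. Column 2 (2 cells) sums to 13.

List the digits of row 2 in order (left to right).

9, 7

16 in 2 cells must be {7,9}; 17 in 2 cells must be {8,9}.
The 16 across and the 17 down share only 9, so (2,1) = 9.
(2,2) = 16 − 9 = 7 completes the 16 across.
(1,1) = 17 − 9 = 8 completes the 17 down.
(1,2) = 14 − 8 = 6 completes the 14 across.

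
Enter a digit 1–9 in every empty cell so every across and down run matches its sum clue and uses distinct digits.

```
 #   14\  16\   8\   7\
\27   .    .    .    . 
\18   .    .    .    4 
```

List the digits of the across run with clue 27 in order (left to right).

8 9 7 3

16 in 2 cells must be {7,9}.
R1C4 = 7 − 4 = 3 completes the 7 down.
Given what's placed, R1C3 must be 7 to fit the 27 across and 8 down.
R2C3 = 8 − 7 = 1 completes the 8 down.
Given what's placed, R1C2 must be 9 to fit the 27 across and 16 down.
R2C2 = 16 − 9 = 7 completes the 16 down.
R1C1 = 27 − 19 = 8 completes the 27 across.
R2C1 = 18 − 12 = 6 completes the 18 across.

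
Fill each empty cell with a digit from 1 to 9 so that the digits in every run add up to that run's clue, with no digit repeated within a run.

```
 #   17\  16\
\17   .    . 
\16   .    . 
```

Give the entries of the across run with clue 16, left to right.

9 7

17 in 2 cells must be {8,9}; 16 in 2 cells must be {7,9}.
The 17 across and the 16 down share only 9, so R1C2 = 9.
The 16 across and the 17 down share only 9, so R2C1 = 9.
R2C2 = 16 − 9 = 7 completes the 16 across.
R1C1 = 17 − 9 = 8 completes the 17 across.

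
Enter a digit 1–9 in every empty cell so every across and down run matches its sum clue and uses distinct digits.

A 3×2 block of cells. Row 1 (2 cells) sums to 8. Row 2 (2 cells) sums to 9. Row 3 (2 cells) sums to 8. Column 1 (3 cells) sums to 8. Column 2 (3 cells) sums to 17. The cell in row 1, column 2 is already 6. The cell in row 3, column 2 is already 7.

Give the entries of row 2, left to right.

(1,1) = 8 − 6 = 2 completes the 8 across.
(2,2) = 17 − 13 = 4 completes the 17 down.
(3,1) = 8 − 7 = 1 completes the 8 across.
(2,1) = 9 − 4 = 5 completes the 9 across.

5, 4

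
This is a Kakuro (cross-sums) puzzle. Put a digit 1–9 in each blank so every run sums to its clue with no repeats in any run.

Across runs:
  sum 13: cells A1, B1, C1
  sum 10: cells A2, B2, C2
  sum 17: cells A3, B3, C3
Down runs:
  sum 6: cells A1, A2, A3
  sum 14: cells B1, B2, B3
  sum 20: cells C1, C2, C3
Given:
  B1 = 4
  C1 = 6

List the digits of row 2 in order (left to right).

2 3 5

6 in 3 cells must be {1,2,3}.
A1 = 13 − 10 = 3 completes the 13 across.
C2 = 5: the only remaining digit allowed by both the 10 across and the 20 down.
C3 = 20 − 11 = 9 completes the 20 down.
No cell is forced outright now. A2 can only be 1 or 2 (the digits allowed by both its 10 across and its 6 down). If A2 = 1: then B2 would have to be in {4} for the 10 across but in {1,2,3,7,8,9} for the 14 down — contradiction. So A2 = 2.
B2 = 10 − 7 = 3 completes the 10 across.
A3 = 6 − 5 = 1 completes the 6 down.
B3 = 17 − 10 = 7 completes the 17 across.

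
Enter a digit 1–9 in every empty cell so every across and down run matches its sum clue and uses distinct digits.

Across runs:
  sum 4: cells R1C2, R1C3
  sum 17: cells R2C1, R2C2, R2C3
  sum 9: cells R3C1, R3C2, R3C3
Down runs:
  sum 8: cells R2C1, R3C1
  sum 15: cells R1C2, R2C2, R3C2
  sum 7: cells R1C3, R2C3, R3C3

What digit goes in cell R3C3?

2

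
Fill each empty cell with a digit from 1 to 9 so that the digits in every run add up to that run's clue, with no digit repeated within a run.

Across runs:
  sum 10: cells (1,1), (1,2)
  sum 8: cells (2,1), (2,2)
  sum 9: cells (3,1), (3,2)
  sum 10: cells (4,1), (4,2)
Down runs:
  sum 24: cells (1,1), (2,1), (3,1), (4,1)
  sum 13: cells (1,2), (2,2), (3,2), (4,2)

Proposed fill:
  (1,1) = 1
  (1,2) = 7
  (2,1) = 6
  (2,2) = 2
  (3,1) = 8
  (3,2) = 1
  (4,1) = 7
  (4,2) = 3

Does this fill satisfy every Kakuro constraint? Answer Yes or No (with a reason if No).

No — the across run (1,1)–(1,2) sums to 8, not 10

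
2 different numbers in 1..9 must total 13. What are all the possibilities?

2 distinct digits from 1–9 sum between 3 and 17.

{4,9}; {5,8}; {6,7}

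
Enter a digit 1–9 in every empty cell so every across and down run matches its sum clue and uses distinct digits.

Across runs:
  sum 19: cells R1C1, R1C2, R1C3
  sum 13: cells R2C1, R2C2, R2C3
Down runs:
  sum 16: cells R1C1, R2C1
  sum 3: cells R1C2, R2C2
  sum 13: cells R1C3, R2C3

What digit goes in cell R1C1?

16 in 2 cells must be {7,9}; 3 in 2 cells must be {1,2}.
The 19 across and the 3 down share only 2, so R1C2 = 2.
R2C2 = 3 − 2 = 1 completes the 3 down.
Given what's placed, R1C1 must be 9 to fit the 19 across and 16 down.
R1C3 = 19 − 11 = 8 completes the 19 across.
R2C1 = 16 − 9 = 7 completes the 16 down.
R2C3 = 13 − 8 = 5 completes the 13 across.

9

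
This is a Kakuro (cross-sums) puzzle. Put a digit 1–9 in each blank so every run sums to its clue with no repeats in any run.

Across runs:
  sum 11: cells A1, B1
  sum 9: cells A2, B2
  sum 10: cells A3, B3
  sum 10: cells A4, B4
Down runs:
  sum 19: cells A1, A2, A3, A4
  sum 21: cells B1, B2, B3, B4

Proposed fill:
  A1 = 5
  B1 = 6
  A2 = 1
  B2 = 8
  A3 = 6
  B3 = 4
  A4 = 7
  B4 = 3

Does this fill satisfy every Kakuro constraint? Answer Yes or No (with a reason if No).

Across: 5+6=11; 1+8=9; 6+4=10; 7+3=10. Down: 5+1+6+7=19; 6+8+4+3=21. No digit repeats within any run.

Yes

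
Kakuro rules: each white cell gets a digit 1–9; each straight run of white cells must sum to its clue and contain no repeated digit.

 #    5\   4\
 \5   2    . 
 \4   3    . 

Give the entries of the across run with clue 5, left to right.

2 3

4 in 2 cells must be {1,3}.
R1C2 = 5 − 2 = 3 completes the 5 across.
R2C2 = 4 − 3 = 1 completes the 4 across.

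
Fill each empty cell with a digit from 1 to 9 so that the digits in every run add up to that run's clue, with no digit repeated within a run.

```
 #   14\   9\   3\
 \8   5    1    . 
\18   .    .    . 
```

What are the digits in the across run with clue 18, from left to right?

3 in 2 cells must be {1,2}.
R1C3 = 8 − 6 = 2 completes the 8 across.
R2C1 = 14 − 5 = 9 completes the 14 down.
R2C2 = 9 − 1 = 8 completes the 9 down.
R2C3 = 18 − 17 = 1 completes the 18 across.

9, 8, 1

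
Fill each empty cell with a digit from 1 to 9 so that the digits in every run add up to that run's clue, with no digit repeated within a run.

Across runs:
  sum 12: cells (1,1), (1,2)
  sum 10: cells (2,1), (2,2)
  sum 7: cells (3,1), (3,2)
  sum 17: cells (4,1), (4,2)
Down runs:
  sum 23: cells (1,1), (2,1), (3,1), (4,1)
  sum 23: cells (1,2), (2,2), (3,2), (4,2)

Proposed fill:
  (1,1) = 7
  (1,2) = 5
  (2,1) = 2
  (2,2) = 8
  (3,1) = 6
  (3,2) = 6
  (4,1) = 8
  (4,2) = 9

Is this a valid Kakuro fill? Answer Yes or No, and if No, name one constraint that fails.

No — the down run (1,2)–(4,2) sums to 28, not 23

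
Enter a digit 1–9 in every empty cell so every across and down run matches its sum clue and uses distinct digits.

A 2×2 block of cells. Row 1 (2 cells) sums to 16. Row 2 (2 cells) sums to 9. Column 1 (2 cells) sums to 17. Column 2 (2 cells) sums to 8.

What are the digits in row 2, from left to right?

16 in 2 cells must be {7,9}; 17 in 2 cells must be {8,9}.
The 16 across and the 17 down share only 9, so (1,1) = 9.
(1,2) = 16 − 9 = 7 completes the 16 across.
(2,1) = 17 − 9 = 8 completes the 17 down.
(2,2) = 9 − 8 = 1 completes the 9 across.

8 1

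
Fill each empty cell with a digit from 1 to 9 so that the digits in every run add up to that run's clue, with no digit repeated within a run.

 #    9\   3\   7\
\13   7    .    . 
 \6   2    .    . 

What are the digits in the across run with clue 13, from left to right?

6 in 3 cells must be {1,2,3}; 3 in 2 cells must be {1,2}.
R2C2 = 1: the only remaining digit allowed by both the 6 across and the 3 down.
R2C3 = 6 − 3 = 3 completes the 6 across.
R1C2 = 3 − 1 = 2 completes the 3 down.
R1C3 = 13 − 9 = 4 completes the 13 across.

7 2 4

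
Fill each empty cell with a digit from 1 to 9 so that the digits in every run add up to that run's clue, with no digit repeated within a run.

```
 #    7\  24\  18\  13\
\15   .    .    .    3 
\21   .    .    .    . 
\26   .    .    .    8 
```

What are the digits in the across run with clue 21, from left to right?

4 8 7 2

7 in 3 cells must be {1,2,4}; 24 in 3 cells must be {7,8,9}.
R2C4 = 13 − 11 = 2 completes the 13 down.
Given what's placed, R2C1 must be 4 to fit the 21 across and 7 down.
R3C1 = 2: the only remaining digit allowed by both the 26 across and the 7 down.
R1C1 = 7 − 6 = 1 completes the 7 down.
No cell is forced outright now. R1C2 can only be 7 or 9 (the digits allowed by both its 15 across and its 24 down). If R1C2 = 7: that forces R1C3 = 4, R3C2 = 9, after which R3C3 would have to be in {7} for the 26 across but in {5,6,8,9} for the 18 down — contradiction. So R1C2 = 9.
R1C3 = 15 − 13 = 2 completes the 15 across.
Given what's placed, R3C2 must be 7 to fit the 26 across and 24 down.
R3C3 = 26 − 17 = 9 completes the 26 across.
R2C2 = 24 − 16 = 8 completes the 24 down.
R2C3 = 21 − 14 = 7 completes the 21 across.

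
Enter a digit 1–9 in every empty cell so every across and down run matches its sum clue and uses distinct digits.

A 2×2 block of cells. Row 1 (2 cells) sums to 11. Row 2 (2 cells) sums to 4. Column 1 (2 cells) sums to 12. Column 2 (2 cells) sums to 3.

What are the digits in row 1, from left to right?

4 in 2 cells must be {1,3}; 3 in 2 cells must be {1,2}.
The 11 across and the 3 down share only 2, so (1,2) = 2.
The 4 across and the 12 down share only 3, so (2,1) = 3.
(2,2) = 4 − 3 = 1 completes the 4 across.
(1,1) = 11 − 2 = 9 completes the 11 across.

9 2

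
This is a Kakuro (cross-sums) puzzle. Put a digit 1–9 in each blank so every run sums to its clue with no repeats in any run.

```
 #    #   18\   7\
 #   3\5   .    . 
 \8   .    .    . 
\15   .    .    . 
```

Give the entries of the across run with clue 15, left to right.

2 9 4

3 in 2 cells must be {1,2}; 7 in 3 cells must be {1,2,4}.
Nothing is forced directly, so branch on R2C1, whose candidates are 1 or 2. If R2C1 = 2: that forces R2C3 = 1, R3C1 = 1, after which R3C3 would have to be in {5,6,8,9} for the 15 across but in {2,4} for the 7 down — contradiction. So R2C1 = 1.
R3C1 = 3 − 1 = 2 completes the 3 down.
Given what's placed, R3C3 must be 4 to fit the 15 across and 7 down.
R2C3 = 2: the only remaining digit allowed by both the 8 across and the 7 down.
R3C2 = 15 − 6 = 9 completes the 15 across.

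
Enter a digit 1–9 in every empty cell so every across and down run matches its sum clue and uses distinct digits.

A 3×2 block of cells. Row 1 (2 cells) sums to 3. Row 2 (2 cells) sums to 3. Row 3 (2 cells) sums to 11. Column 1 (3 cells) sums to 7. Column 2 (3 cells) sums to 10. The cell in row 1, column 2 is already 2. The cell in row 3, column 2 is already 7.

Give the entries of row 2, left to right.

2 1

3 in 2 cells must be {1,2}; 7 in 3 cells must be {1,2,4}.
(1,1) = 3 − 2 = 1 completes the 3 across.
Given what's placed, (2,1) must be 2 to fit the 3 across and 7 down.
(2,2) = 3 − 2 = 1 completes the 3 across.
(3,1) = 11 − 7 = 4 completes the 11 across.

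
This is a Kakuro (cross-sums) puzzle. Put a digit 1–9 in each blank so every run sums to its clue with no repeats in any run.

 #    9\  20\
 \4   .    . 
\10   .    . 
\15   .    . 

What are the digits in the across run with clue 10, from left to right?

4 in 2 cells must be {1,3}.
The 4 across and the 20 down share only 3, so R1C2 = 3.
The 15 across and the 9 down share only 6, so R3C1 = 6.
R3C2 = 15 − 6 = 9 completes the 15 across.
R1C1 = 4 − 3 = 1 completes the 4 across.
R2C1 = 9 − 7 = 2 completes the 9 down.
R2C2 = 10 − 2 = 8 completes the 10 across.

2, 8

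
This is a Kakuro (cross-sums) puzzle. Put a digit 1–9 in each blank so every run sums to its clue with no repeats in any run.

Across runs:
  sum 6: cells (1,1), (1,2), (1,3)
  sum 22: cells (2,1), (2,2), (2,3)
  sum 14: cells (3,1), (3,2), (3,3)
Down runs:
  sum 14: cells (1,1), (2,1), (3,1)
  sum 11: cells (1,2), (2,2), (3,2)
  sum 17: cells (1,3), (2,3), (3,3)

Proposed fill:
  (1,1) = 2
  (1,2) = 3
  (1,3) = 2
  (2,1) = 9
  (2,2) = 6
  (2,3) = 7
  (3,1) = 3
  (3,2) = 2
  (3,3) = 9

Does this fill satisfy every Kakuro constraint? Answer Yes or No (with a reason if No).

No — the across run (1,1)–(1,3) sums to 7, not 6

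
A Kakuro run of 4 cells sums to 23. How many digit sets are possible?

4 distinct digits from 1–9 sum between 10 and 30.

9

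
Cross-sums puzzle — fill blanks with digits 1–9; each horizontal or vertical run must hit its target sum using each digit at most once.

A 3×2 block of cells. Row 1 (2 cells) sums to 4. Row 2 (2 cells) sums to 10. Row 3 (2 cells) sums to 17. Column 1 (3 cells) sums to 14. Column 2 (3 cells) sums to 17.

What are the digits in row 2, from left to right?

4, 6

4 in 2 cells must be {1,3}; 17 in 2 cells must be {8,9}.
Nothing is forced directly, so branch on (1,1), whose candidates are 1 or 3. If (1,1) = 3: that forces (1,2) = 1, (3,1) = 9, after which (3,2) would have to be in {8} for the 17 across but in {7,9} for the 17 down — contradiction. So (1,1) = 1.
(1,2) = 4 − 1 = 3 completes the 4 across.
Nothing is forced directly, so branch on (3,1), whose candidates are 8 or 9. If (3,1) = 8: then (2,1) would have to be in {1,2,3,4,6,7,8,9} for the 10 across but in {5} for the 14 down — contradiction. So (3,1) = 9.
(2,1) = 14 − 10 = 4 completes the 14 down.
(2,2) = 10 − 4 = 6 completes the 10 across.
(3,2) = 17 − 9 = 8 completes the 17 across.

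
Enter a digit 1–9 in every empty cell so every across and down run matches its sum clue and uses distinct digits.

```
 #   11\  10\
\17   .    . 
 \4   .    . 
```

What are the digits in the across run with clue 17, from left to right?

8, 9

17 in 2 cells must be {8,9}; 4 in 2 cells must be {1,3}.
The 4 across and the 11 down share only 3, so R2C1 = 3.
R2C2 = 4 − 3 = 1 completes the 4 across.
R1C1 = 11 − 3 = 8 completes the 11 down.
R1C2 = 17 − 8 = 9 completes the 17 across.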